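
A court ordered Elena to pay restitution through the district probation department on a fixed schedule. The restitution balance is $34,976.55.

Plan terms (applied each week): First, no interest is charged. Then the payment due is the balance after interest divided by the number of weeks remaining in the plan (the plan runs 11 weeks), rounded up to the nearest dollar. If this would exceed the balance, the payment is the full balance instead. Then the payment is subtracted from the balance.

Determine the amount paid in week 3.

Week 1: $34,976.55 − $3,180.00 → $31,796.55
Week 2: $31,796.55 − $3,180.00 → $28,616.55
Week 3: $28,616.55 − $3,180.00 → $25,436.55

$3,180.00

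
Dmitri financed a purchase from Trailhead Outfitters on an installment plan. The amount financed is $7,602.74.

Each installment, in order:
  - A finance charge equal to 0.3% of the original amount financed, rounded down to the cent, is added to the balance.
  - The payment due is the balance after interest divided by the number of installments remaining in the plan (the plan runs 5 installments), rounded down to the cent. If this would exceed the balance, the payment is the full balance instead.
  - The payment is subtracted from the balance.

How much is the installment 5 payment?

# | Opening | Interest | Payment | End bal
1 | $7,602.74 | $22.80 | $1,525.10 | $6,100.44
2 | $6,100.44 | $22.80 | $1,530.81 | $4,592.43
3 | $4,592.43 | $22.80 | $1,538.41 | $3,076.82
4 | $3,076.82 | $22.80 | $1,549.81 | $1,549.81
5 | $1,549.81 | $22.80 | $1,572.61 | $0.00

$1,572.61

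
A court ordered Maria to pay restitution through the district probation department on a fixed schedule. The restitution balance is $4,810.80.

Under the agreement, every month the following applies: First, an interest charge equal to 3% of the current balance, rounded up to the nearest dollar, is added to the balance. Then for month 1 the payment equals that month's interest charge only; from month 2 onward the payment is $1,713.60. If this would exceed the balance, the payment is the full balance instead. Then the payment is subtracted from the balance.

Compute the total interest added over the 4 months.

# | Opening | Interest | Payment | End bal
1 | $4,810.80 | $145.00 | $145.00 | $4,810.80
2 | $4,810.80 | $145.00 | $1,713.60 | $3,242.20
3 | $3,242.20 | $98.00 | $1,713.60 | $1,626.60
4 | $1,626.60 | $49.00 | $1,675.60 | $0.00
Total interest: $145.00 + $145.00 + $98.00 + $49.00 = $437.00

$437.00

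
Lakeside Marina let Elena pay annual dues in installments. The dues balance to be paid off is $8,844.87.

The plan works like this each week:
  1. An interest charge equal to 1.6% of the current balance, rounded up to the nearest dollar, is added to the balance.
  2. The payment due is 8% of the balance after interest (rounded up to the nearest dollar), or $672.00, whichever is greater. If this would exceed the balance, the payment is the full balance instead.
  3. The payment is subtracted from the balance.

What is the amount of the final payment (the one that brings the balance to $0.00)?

$550.87

Week 1: opening $8,844.87; interest $142.00 → $8,986.87; payment $719.00; balance $8,267.87
Week 2: opening $8,267.87; interest $133.00 → $8,400.87; payment $673.00; balance $7,727.87
Week 3: opening $7,727.87; interest $124.00 → $7,851.87; payment $672.00; balance $7,179.87
Week 4: opening $7,179.87; interest $115.00 → $7,294.87; payment $672.00; balance $6,622.87
Week 5: opening $6,622.87; interest $106.00 → $6,728.87; payment $672.00; balance $6,056.87
Week 6: opening $6,056.87; interest $97.00 → $6,153.87; payment $672.00; balance $5,481.87
Week 7: opening $5,481.87; interest $88.00 → $5,569.87; payment $672.00; balance $4,897.87
Week 8: opening $4,897.87; interest $79.00 → $4,976.87; payment $672.00; balance $4,304.87
Week 9: opening $4,304.87; interest $69.00 → $4,373.87; payment $672.00; balance $3,701.87
Week 10: opening $3,701.87; interest $60.00 → $3,761.87; payment $672.00; balance $3,089.87
Week 11: opening $3,089.87; interest $50.00 → $3,139.87; payment $672.00; balance $2,467.87
Week 12: opening $2,467.87; interest $40.00 → $2,507.87; payment $672.00; balance $1,835.87
Week 13: opening $1,835.87; interest $30.00 → $1,865.87; payment $672.00; balance $1,193.87
Week 14: opening $1,193.87; interest $20.00 → $1,213.87; payment $672.00; balance $541.87
Week 15: opening $541.87; interest $9.00 → $550.87; payment $550.87; balance $0.00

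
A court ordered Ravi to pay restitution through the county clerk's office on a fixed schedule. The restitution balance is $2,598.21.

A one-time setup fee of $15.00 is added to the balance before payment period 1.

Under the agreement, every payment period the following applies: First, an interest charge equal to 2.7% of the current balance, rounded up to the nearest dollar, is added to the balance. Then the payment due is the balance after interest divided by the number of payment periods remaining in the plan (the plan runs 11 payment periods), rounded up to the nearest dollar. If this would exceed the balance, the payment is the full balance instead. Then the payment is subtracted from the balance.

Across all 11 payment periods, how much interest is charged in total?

$467.00

Payment period 1: $2,613.21 +$71.00 interest = $2,684.21; pay $245.00 → $2,439.21
Payment period 2: $2,439.21 +$66.00 interest = $2,505.21; pay $251.00 → $2,254.21
Payment period 3: $2,254.21 +$61.00 interest = $2,315.21; pay $258.00 → $2,057.21
Payment period 4: $2,057.21 +$56.00 interest = $2,113.21; pay $265.00 → $1,848.21
Payment period 5: $1,848.21 +$50.00 interest = $1,898.21; pay $272.00 → $1,626.21
Payment period 6: $1,626.21 +$44.00 interest = $1,670.21; pay $279.00 → $1,391.21
Payment period 7: $1,391.21 +$38.00 interest = $1,429.21; pay $286.00 → $1,143.21
Payment period 8: $1,143.21 +$31.00 interest = $1,174.21; pay $294.00 → $880.21
Payment period 9: $880.21 +$24.00 interest = $904.21; pay $302.00 → $602.21
Payment period 10: $602.21 +$17.00 interest = $619.21; pay $310.00 → $309.21
Payment period 11: $309.21 +$9.00 interest = $318.21; pay $318.21 → $0.00
Total interest: $71.00 + $66.00 + $61.00 + $56.00 + $50.00 + $44.00 + $38.00 + $31.00 + $24.00 + $17.00 + $9.00 = $467.00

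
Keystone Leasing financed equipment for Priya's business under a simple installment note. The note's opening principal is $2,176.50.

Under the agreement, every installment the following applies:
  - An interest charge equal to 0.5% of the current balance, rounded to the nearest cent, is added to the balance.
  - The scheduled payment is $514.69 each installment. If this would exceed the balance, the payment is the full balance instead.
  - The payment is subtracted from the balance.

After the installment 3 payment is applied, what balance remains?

$657.50

Installment 1: opening $2,176.50; interest $10.88 → $2,187.38; payment $514.69; balance $1,672.69
Installment 2: opening $1,672.69; interest $8.36 → $1,681.05; payment $514.69; balance $1,166.36
Installment 3: opening $1,166.36; interest $5.83 → $1,172.19; payment $514.69; balance $657.50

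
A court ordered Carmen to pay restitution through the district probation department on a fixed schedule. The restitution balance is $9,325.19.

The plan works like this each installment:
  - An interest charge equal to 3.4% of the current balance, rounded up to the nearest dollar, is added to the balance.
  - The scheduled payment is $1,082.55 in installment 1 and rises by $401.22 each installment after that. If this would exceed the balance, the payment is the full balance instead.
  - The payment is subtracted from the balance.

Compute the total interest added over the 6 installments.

$1,217.00

Installment 1: $9,325.19 +$318.00 interest = $9,643.19; pay $1,082.55 → $8,560.64
Installment 2: $8,560.64 +$292.00 interest = $8,852.64; pay $1,483.77 → $7,368.87
Installment 3: $7,368.87 +$251.00 interest = $7,619.87; pay $1,884.99 → $5,734.88
Installment 4: $5,734.88 +$195.00 interest = $5,929.88; pay $2,286.21 → $3,643.67
Installment 5: $3,643.67 +$124.00 interest = $3,767.67; pay $2,687.43 → $1,080.24
Installment 6: $1,080.24 +$37.00 interest = $1,117.24; pay $1,117.24 → $0.00
Total interest: $318.00 + $292.00 + $251.00 + $195.00 + $124.00 + $37.00 = $1,217.00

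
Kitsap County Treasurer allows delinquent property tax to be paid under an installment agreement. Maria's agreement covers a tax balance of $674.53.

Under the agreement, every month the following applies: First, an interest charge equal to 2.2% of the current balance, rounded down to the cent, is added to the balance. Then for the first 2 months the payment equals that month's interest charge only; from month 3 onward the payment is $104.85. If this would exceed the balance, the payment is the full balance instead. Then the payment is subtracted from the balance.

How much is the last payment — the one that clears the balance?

Month 1: $674.53 +$14.83 interest = $689.36; pay $14.83 → $674.53
Month 2: $674.53 +$14.83 interest = $689.36; pay $14.83 → $674.53
Month 3: $674.53 +$14.83 interest = $689.36; pay $104.85 → $584.51
Month 4: $584.51 +$12.85 interest = $597.36; pay $104.85 → $492.51
Month 5: $492.51 +$10.83 interest = $503.34; pay $104.85 → $398.49
Month 6: $398.49 +$8.76 interest = $407.25; pay $104.85 → $302.40
Month 7: $302.40 +$6.65 interest = $309.05; pay $104.85 → $204.20
Month 8: $204.20 +$4.49 interest = $208.69; pay $104.85 → $103.84
Month 9: $103.84 +$2.28 interest = $106.12; pay $104.85 → $1.27
Month 10: $1.27 +$0.02 interest = $1.29; pay $1.29 → $0.00

$1.29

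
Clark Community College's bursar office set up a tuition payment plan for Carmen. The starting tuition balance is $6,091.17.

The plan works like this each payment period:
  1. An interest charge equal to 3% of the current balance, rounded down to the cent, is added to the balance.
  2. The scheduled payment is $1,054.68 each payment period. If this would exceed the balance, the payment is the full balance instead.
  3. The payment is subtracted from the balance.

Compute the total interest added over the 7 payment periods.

$701.48

Payment period 1: $6,091.17 +$182.73 interest = $6,273.90; pay $1,054.68 → $5,219.22
Payment period 2: $5,219.22 +$156.57 interest = $5,375.79; pay $1,054.68 → $4,321.11
Payment period 3: $4,321.11 +$129.63 interest = $4,450.74; pay $1,054.68 → $3,396.06
Payment period 4: $3,396.06 +$101.88 interest = $3,497.94; pay $1,054.68 → $2,443.26
Payment period 5: $2,443.26 +$73.29 interest = $2,516.55; pay $1,054.68 → $1,461.87
Payment period 6: $1,461.87 +$43.85 interest = $1,505.72; pay $1,054.68 → $451.04
Payment period 7: $451.04 +$13.53 interest = $464.57; pay $464.57 → $0.00
Total interest: $182.73 + $156.57 + $129.63 + $101.88 + $73.29 + $43.85 + $13.53 = $701.48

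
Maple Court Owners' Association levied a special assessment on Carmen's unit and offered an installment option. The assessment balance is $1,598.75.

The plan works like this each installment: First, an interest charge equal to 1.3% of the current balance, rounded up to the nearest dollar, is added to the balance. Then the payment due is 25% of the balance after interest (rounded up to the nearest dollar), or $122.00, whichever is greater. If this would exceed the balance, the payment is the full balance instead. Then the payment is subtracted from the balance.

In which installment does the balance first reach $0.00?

Installment 1: opening $1,598.75; interest $21.00 → $1,619.75; payment $405.00; balance $1,214.75
Installment 2: opening $1,214.75; interest $16.00 → $1,230.75; payment $308.00; balance $922.75
Installment 3: opening $922.75; interest $12.00 → $934.75; payment $234.00; balance $700.75
Installment 4: opening $700.75; interest $10.00 → $710.75; payment $178.00; balance $532.75
Installment 5: opening $532.75; interest $7.00 → $539.75; payment $135.00; balance $404.75
Installment 6: opening $404.75; interest $6.00 → $410.75; payment $122.00; balance $288.75
Installment 7: opening $288.75; interest $4.00 → $292.75; payment $122.00; balance $170.75
Installment 8: opening $170.75; interest $3.00 → $173.75; payment $122.00; balance $51.75
Installment 9: opening $51.75; interest $1.00 → $52.75; payment $52.75; balance $0.00
Balance reaches $0.00 in installment 9.

9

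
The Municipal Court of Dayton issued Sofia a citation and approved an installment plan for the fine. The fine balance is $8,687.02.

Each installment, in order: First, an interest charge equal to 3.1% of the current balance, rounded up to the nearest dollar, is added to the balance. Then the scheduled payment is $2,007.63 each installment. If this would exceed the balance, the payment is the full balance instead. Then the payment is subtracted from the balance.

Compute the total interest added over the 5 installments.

# | Opening | Interest | Payment | End bal
1 | $8,687.02 | $270.00 | $2,007.63 | $6,949.39
2 | $6,949.39 | $216.00 | $2,007.63 | $5,157.76
3 | $5,157.76 | $160.00 | $2,007.63 | $3,310.13
4 | $3,310.13 | $103.00 | $2,007.63 | $1,405.50
5 | $1,405.50 | $44.00 | $1,449.50 | $0.00
Total interest: $270.00 + $216.00 + $160.00 + $103.00 + $44.00 = $793.00

$793.00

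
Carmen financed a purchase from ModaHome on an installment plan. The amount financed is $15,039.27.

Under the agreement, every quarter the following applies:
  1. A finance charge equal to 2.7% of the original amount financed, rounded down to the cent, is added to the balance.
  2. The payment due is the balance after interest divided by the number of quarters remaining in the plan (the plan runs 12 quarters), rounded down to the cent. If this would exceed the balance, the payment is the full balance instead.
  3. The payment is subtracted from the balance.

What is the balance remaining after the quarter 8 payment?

$6,669.64

Quarter 1: $15,039.27 +$406.06 interest = $15,445.33; pay $1,287.11 → $14,158.22
Quarter 2: $14,158.22 +$406.06 interest = $14,564.28; pay $1,324.02 → $13,240.26
Quarter 3: $13,240.26 +$406.06 interest = $13,646.32; pay $1,364.63 → $12,281.69
Quarter 4: $12,281.69 +$406.06 interest = $12,687.75; pay $1,409.75 → $11,278.00
Quarter 5: $11,278.00 +$406.06 interest = $11,684.06; pay $1,460.50 → $10,223.56
Quarter 6: $10,223.56 +$406.06 interest = $10,629.62; pay $1,518.51 → $9,111.11
Quarter 7: $9,111.11 +$406.06 interest = $9,517.17; pay $1,586.19 → $7,930.98
Quarter 8: $7,930.98 +$406.06 interest = $8,337.04; pay $1,667.40 → $6,669.64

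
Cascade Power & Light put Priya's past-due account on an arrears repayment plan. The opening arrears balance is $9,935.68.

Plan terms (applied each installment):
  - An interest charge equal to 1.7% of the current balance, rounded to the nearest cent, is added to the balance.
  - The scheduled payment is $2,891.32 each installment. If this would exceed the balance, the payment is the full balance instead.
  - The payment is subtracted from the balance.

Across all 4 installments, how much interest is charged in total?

# | Opening | Interest | Payment | End bal
1 | $9,935.68 | $168.91 | $2,891.32 | $7,213.27
2 | $7,213.27 | $122.63 | $2,891.32 | $4,444.58
3 | $4,444.58 | $75.56 | $2,891.32 | $1,628.82
4 | $1,628.82 | $27.69 | $1,656.51 | $0.00
Total interest: $168.91 + $122.63 + $75.56 + $27.69 = $394.79

$394.79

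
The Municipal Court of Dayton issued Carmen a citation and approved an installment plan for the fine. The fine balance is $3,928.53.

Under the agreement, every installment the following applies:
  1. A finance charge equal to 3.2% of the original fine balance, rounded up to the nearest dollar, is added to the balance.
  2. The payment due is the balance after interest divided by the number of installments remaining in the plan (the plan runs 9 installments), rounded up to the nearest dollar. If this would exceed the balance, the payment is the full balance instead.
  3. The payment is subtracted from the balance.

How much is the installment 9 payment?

$791.53

Installment 1: opening $3,928.53; interest $126.00 → $4,054.53; payment $451.00; balance $3,603.53
Installment 2: opening $3,603.53; interest $126.00 → $3,729.53; payment $467.00; balance $3,262.53
Installment 3: opening $3,262.53; interest $126.00 → $3,388.53; payment $485.00; balance $2,903.53
Installment 4: opening $2,903.53; interest $126.00 → $3,029.53; payment $505.00; balance $2,524.53
Installment 5: opening $2,524.53; interest $126.00 → $2,650.53; payment $531.00; balance $2,119.53
Installment 6: opening $2,119.53; interest $126.00 → $2,245.53; payment $562.00; balance $1,683.53
Installment 7: opening $1,683.53; interest $126.00 → $1,809.53; payment $604.00; balance $1,205.53
Installment 8: opening $1,205.53; interest $126.00 → $1,331.53; payment $666.00; balance $665.53
Installment 9: opening $665.53; interest $126.00 → $791.53; payment $791.53; balance $0.00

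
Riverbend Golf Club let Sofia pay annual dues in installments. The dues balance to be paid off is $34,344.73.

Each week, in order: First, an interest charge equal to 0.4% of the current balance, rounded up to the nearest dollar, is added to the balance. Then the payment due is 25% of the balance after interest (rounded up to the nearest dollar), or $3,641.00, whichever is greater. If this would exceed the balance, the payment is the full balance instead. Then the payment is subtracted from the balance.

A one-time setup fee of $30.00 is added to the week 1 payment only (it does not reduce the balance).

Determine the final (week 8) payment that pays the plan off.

Week 1: $34,344.73 +$138.00 interest = $34,482.73; pay $8,621.00 (+ $30.00 fee) → $25,861.73
Week 2: $25,861.73 +$104.00 interest = $25,965.73; pay $6,492.00 → $19,473.73
Week 3: $19,473.73 +$78.00 interest = $19,551.73; pay $4,888.00 → $14,663.73
Week 4: $14,663.73 +$59.00 interest = $14,722.73; pay $3,681.00 → $11,041.73
Week 5: $11,041.73 +$45.00 interest = $11,086.73; pay $3,641.00 → $7,445.73
Week 6: $7,445.73 +$30.00 interest = $7,475.73; pay $3,641.00 → $3,834.73
Week 7: $3,834.73 +$16.00 interest = $3,850.73; pay $3,641.00 → $209.73
Week 8: $209.73 +$1.00 interest = $210.73; pay $210.73 → $0.00

$210.73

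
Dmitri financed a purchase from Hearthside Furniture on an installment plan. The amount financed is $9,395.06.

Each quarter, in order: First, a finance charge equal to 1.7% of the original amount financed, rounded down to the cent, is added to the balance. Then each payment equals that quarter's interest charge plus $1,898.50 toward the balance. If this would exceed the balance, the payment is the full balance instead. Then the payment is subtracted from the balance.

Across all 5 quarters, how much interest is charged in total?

$798.55

# | Opening | Interest | Payment | End bal
1 | $9,395.06 | $159.71 | $2,058.21 | $7,496.56
2 | $7,496.56 | $159.71 | $2,058.21 | $5,598.06
3 | $5,598.06 | $159.71 | $2,058.21 | $3,699.56
4 | $3,699.56 | $159.71 | $2,058.21 | $1,801.06
5 | $1,801.06 | $159.71 | $1,960.77 | $0.00
Total interest: $159.71 + $159.71 + $159.71 + $159.71 + $159.71 = $798.55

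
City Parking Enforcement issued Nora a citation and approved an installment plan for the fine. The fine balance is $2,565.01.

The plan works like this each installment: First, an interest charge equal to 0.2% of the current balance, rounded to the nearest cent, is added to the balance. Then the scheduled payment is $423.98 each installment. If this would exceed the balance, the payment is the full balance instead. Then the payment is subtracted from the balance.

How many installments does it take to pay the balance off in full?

7

Installment 1: opening $2,565.01; interest $5.13 → $2,570.14; payment $423.98; balance $2,146.16
Installment 2: opening $2,146.16; interest $4.29 → $2,150.45; payment $423.98; balance $1,726.47
Installment 3: opening $1,726.47; interest $3.45 → $1,729.92; payment $423.98; balance $1,305.94
Installment 4: opening $1,305.94; interest $2.61 → $1,308.55; payment $423.98; balance $884.57
Installment 5: opening $884.57; interest $1.77 → $886.34; payment $423.98; balance $462.36
Installment 6: opening $462.36; interest $0.92 → $463.28; payment $423.98; balance $39.30
Installment 7: opening $39.30; interest $0.08 → $39.38; payment $39.38; balance $0.00
Balance reaches $0.00 in installment 7.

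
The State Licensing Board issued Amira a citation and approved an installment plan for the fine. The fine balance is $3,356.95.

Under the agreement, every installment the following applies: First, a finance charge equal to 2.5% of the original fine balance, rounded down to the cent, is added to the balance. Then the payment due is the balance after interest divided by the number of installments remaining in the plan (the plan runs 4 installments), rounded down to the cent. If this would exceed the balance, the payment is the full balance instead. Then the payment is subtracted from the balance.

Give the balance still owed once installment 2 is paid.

$1,776.39

Installment 1: $3,356.95 +$83.92 interest = $3,440.87; pay $860.21 → $2,580.66
Installment 2: $2,580.66 +$83.92 interest = $2,664.58; pay $888.19 → $1,776.39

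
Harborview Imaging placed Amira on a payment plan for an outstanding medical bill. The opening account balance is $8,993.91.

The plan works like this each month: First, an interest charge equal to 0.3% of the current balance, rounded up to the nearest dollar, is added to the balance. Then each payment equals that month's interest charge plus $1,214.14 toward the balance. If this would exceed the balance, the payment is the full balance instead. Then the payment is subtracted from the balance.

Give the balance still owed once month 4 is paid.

$4,137.35

# | Opening | Interest | Payment | End bal
1 | $8,993.91 | $27.00 | $1,241.14 | $7,779.77
2 | $7,779.77 | $24.00 | $1,238.14 | $6,565.63
3 | $6,565.63 | $20.00 | $1,234.14 | $5,351.49
4 | $5,351.49 | $17.00 | $1,231.14 | $4,137.35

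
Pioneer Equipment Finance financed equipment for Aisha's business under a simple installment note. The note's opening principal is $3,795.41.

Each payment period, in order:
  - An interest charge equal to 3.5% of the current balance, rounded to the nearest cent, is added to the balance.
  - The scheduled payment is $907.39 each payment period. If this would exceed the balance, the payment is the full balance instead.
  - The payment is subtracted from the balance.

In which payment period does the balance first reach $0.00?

# | Opening | Interest | Payment | End bal
1 | $3,795.41 | $132.84 | $907.39 | $3,020.86
2 | $3,020.86 | $105.73 | $907.39 | $2,219.20
3 | $2,219.20 | $77.67 | $907.39 | $1,389.48
4 | $1,389.48 | $48.63 | $907.39 | $530.72
5 | $530.72 | $18.58 | $549.30 | $0.00
Balance reaches $0.00 in payment period 5.

5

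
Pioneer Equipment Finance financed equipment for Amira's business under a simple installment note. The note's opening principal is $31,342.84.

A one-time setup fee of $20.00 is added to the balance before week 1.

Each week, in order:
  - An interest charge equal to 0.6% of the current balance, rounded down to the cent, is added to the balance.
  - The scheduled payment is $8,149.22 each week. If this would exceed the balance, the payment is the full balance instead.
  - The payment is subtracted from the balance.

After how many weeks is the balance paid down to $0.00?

# | Opening | Interest | Payment | End bal
1 | $31,362.84 | $188.17 | $8,149.22 | $23,401.79
2 | $23,401.79 | $140.41 | $8,149.22 | $15,392.98
3 | $15,392.98 | $92.35 | $8,149.22 | $7,336.11
4 | $7,336.11 | $44.01 | $7,380.12 | $0.00
Balance reaches $0.00 in week 4.

4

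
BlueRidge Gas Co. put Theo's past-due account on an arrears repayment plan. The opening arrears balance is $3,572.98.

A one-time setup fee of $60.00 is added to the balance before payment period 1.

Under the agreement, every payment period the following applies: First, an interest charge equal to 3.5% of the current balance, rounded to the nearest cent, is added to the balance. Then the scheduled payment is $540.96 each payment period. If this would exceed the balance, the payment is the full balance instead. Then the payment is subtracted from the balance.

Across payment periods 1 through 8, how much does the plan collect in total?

# | Opening | Interest | Payment | End bal
1 | $3,632.98 | $127.15 | $540.96 | $3,219.17
2 | $3,219.17 | $112.67 | $540.96 | $2,790.88
3 | $2,790.88 | $97.68 | $540.96 | $2,347.60
4 | $2,347.60 | $82.17 | $540.96 | $1,888.81
5 | $1,888.81 | $66.11 | $540.96 | $1,413.96
6 | $1,413.96 | $49.49 | $540.96 | $922.49
7 | $922.49 | $32.29 | $540.96 | $413.82
8 | $413.82 | $14.48 | $428.30 | $0.00
Total paid: $4,215.02

$4,215.02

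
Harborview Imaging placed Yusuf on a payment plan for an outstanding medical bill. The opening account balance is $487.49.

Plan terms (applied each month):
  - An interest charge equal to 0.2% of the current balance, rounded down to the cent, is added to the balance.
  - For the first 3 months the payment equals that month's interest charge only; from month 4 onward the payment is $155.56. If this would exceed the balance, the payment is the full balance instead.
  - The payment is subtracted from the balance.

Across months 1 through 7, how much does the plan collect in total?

$492.42

Month 1: opening $487.49; interest $0.97 → $488.46; payment $0.97; balance $487.49
Month 2: opening $487.49; interest $0.97 → $488.46; payment $0.97; balance $487.49
Month 3: opening $487.49; interest $0.97 → $488.46; payment $0.97; balance $487.49
Month 4: opening $487.49; interest $0.97 → $488.46; payment $155.56; balance $332.90
Month 5: opening $332.90; interest $0.66 → $333.56; payment $155.56; balance $178.00
Month 6: opening $178.00; interest $0.35 → $178.35; payment $155.56; balance $22.79
Month 7: opening $22.79; interest $0.04 → $22.83; payment $22.83; balance $0.00
Total paid: $492.42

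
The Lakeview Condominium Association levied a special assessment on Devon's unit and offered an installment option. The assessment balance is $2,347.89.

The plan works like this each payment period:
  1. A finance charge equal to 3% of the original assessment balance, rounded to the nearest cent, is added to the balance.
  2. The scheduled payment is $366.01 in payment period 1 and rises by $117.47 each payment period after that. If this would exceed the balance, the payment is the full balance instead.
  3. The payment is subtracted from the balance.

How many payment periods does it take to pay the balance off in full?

5

Payment period 1: opening $2,347.89; interest $70.44 → $2,418.33; payment $366.01; balance $2,052.32
Payment period 2: opening $2,052.32; interest $70.44 → $2,122.76; payment $483.48; balance $1,639.28
Payment period 3: opening $1,639.28; interest $70.44 → $1,709.72; payment $600.95; balance $1,108.77
Payment period 4: opening $1,108.77; interest $70.44 → $1,179.21; payment $718.42; balance $460.79
Payment period 5: opening $460.79; interest $70.44 → $531.23; payment $531.23; balance $0.00
Balance reaches $0.00 in payment period 5.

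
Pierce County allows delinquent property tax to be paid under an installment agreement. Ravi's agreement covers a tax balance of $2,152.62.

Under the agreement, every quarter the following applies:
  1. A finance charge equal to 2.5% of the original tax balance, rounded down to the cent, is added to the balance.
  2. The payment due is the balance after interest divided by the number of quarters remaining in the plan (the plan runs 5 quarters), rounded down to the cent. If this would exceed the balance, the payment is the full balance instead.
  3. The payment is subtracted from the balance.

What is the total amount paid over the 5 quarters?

Quarter 1: opening $2,152.62; interest $53.81 → $2,206.43; payment $441.28; balance $1,765.15
Quarter 2: opening $1,765.15; interest $53.81 → $1,818.96; payment $454.74; balance $1,364.22
Quarter 3: opening $1,364.22; interest $53.81 → $1,418.03; payment $472.67; balance $945.36
Quarter 4: opening $945.36; interest $53.81 → $999.17; payment $499.58; balance $499.59
Quarter 5: opening $499.59; interest $53.81 → $553.40; payment $553.40; balance $0.00
Total paid: $2,421.67

$2,421.67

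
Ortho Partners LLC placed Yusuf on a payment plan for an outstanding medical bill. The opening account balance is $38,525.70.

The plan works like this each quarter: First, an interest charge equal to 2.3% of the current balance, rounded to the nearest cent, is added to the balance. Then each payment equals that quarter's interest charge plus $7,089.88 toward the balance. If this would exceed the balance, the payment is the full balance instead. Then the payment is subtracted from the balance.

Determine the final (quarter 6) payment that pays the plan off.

Quarter 1: opening $38,525.70; interest $886.09 → $39,411.79; payment $7,975.97; balance $31,435.82
Quarter 2: opening $31,435.82; interest $723.02 → $32,158.84; payment $7,812.90; balance $24,345.94
Quarter 3: opening $24,345.94; interest $559.96 → $24,905.90; payment $7,649.84; balance $17,256.06
Quarter 4: opening $17,256.06; interest $396.89 → $17,652.95; payment $7,486.77; balance $10,166.18
Quarter 5: opening $10,166.18; interest $233.82 → $10,400.00; payment $7,323.70; balance $3,076.30
Quarter 6: opening $3,076.30; interest $70.75 → $3,147.05; payment $3,147.05; balance $0.00

$3,147.05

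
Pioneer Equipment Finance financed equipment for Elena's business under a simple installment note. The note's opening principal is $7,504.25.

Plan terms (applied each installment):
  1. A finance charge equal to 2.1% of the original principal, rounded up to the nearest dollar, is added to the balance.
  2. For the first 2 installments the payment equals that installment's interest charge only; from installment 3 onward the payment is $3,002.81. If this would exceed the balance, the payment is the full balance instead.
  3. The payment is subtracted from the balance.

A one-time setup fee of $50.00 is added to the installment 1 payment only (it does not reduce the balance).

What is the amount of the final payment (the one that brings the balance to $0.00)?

Installment 1: $7,504.25 +$158.00 interest = $7,662.25; pay $158.00 (+ $50.00 fee) → $7,504.25
Installment 2: $7,504.25 +$158.00 interest = $7,662.25; pay $158.00 → $7,504.25
Installment 3: $7,504.25 +$158.00 interest = $7,662.25; pay $3,002.81 → $4,659.44
Installment 4: $4,659.44 +$158.00 interest = $4,817.44; pay $3,002.81 → $1,814.63
Installment 5: $1,814.63 +$158.00 interest = $1,972.63; pay $1,972.63 → $0.00

$1,972.63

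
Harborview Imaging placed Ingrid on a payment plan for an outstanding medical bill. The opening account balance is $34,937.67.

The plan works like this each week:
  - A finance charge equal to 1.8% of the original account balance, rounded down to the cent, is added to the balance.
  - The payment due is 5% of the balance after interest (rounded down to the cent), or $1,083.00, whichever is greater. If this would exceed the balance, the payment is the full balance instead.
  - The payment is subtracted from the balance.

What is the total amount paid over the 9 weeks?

$14,160.04

Week 1: opening $34,937.67; interest $628.87 → $35,566.54; payment $1,778.32; balance $33,788.22
Week 2: opening $33,788.22; interest $628.87 → $34,417.09; payment $1,720.85; balance $32,696.24
Week 3: opening $32,696.24; interest $628.87 → $33,325.11; payment $1,666.25; balance $31,658.86
Week 4: opening $31,658.86; interest $628.87 → $32,287.73; payment $1,614.38; balance $30,673.35
Week 5: opening $30,673.35; interest $628.87 → $31,302.22; payment $1,565.11; balance $29,737.11
Week 6: opening $29,737.11; interest $628.87 → $30,365.98; payment $1,518.29; balance $28,847.69
Week 7: opening $28,847.69; interest $628.87 → $29,476.56; payment $1,473.82; balance $28,002.74
Week 8: opening $28,002.74; interest $628.87 → $28,631.61; payment $1,431.58; balance $27,200.03
Week 9: opening $27,200.03; interest $628.87 → $27,828.90; payment $1,391.44; balance $26,437.46
Total paid: $14,160.04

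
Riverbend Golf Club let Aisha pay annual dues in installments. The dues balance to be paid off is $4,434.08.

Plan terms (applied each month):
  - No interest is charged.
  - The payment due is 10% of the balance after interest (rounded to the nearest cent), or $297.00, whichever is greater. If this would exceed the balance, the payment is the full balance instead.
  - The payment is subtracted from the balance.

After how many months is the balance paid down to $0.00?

# | Opening | Payment | End bal
1 | $4,434.08 | $443.41 | $3,990.67
2 | $3,990.67 | $399.07 | $3,591.60
3 | $3,591.60 | $359.16 | $3,232.44
4 | $3,232.44 | $323.24 | $2,909.20
5 | $2,909.20 | $297.00 | $2,612.20
6 | $2,612.20 | $297.00 | $2,315.20
7 | $2,315.20 | $297.00 | $2,018.20
8 | $2,018.20 | $297.00 | $1,721.20
9 | $1,721.20 | $297.00 | $1,424.20
10 | $1,424.20 | $297.00 | $1,127.20
11 | $1,127.20 | $297.00 | $830.20
12 | $830.20 | $297.00 | $533.20
13 | $533.20 | $297.00 | $236.20
14 | $236.20 | $236.20 | $0.00
Balance reaches $0.00 in month 14.

14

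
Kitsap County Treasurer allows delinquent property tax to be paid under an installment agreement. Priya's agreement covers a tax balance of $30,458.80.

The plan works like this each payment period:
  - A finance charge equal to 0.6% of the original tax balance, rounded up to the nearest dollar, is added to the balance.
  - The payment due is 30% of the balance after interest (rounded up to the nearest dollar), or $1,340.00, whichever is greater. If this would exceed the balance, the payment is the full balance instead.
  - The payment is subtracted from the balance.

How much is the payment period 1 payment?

# | Opening | Interest | Payment | End bal
1 | $30,458.80 | $183.00 | $9,193.00 | $21,448.80

$9,193.00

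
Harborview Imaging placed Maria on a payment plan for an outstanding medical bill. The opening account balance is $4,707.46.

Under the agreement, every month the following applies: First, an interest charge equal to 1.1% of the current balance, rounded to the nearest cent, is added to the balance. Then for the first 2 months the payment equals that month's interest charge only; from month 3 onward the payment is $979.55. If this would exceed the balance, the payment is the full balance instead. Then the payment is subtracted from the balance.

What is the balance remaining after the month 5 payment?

Month 1: $4,707.46 +$51.78 interest = $4,759.24; pay $51.78 → $4,707.46
Month 2: $4,707.46 +$51.78 interest = $4,759.24; pay $51.78 → $4,707.46
Month 3: $4,707.46 +$51.78 interest = $4,759.24; pay $979.55 → $3,779.69
Month 4: $3,779.69 +$41.58 interest = $3,821.27; pay $979.55 → $2,841.72
Month 5: $2,841.72 +$31.26 interest = $2,872.98; pay $979.55 → $1,893.43

$1,893.43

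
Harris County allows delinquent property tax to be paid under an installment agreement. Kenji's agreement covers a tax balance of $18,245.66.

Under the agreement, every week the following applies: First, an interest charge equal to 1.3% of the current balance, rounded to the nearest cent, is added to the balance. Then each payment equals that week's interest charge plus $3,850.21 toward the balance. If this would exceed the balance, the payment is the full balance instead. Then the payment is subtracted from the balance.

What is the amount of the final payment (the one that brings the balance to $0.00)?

Week 1: $18,245.66 +$237.19 interest = $18,482.85; pay $4,087.40 → $14,395.45
Week 2: $14,395.45 +$187.14 interest = $14,582.59; pay $4,037.35 → $10,545.24
Week 3: $10,545.24 +$137.09 interest = $10,682.33; pay $3,987.30 → $6,695.03
Week 4: $6,695.03 +$87.04 interest = $6,782.07; pay $3,937.25 → $2,844.82
Week 5: $2,844.82 +$36.98 interest = $2,881.80; pay $2,881.80 → $0.00

$2,881.80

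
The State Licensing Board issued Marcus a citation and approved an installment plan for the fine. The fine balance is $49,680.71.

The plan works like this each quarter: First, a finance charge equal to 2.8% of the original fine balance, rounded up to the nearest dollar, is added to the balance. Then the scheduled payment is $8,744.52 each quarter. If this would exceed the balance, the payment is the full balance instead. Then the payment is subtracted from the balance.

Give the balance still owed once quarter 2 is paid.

Quarter 1: $49,680.71 +$1,392.00 interest = $51,072.71; pay $8,744.52 → $42,328.19
Quarter 2: $42,328.19 +$1,392.00 interest = $43,720.19; pay $8,744.52 → $34,975.67

$34,975.67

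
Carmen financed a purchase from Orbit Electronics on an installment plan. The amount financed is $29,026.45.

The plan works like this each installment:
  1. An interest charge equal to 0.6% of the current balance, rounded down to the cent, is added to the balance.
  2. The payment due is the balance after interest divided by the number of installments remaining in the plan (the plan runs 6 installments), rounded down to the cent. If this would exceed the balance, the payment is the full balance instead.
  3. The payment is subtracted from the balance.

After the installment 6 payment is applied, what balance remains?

Installment 1: opening $29,026.45; interest $174.15 → $29,200.60; payment $4,866.76; balance $24,333.84
Installment 2: opening $24,333.84; interest $146.00 → $24,479.84; payment $4,895.96; balance $19,583.88
Installment 3: opening $19,583.88; interest $117.50 → $19,701.38; payment $4,925.34; balance $14,776.04
Installment 4: opening $14,776.04; interest $88.65 → $14,864.69; payment $4,954.89; balance $9,909.80
Installment 5: opening $9,909.80; interest $59.45 → $9,969.25; payment $4,984.62; balance $4,984.63
Installment 6: opening $4,984.63; interest $29.90 → $5,014.53; payment $5,014.53; balance $0.00

$0.00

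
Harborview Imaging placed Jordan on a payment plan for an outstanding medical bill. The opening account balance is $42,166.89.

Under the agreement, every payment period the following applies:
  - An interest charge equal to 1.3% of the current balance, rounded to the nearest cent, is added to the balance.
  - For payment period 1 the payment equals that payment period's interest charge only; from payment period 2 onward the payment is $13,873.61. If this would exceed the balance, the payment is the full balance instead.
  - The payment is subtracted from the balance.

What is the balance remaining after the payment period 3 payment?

$15,342.78

Payment period 1: $42,166.89 +$548.17 interest = $42,715.06; pay $548.17 → $42,166.89
Payment period 2: $42,166.89 +$548.17 interest = $42,715.06; pay $13,873.61 → $28,841.45
Payment period 3: $28,841.45 +$374.94 interest = $29,216.39; pay $13,873.61 → $15,342.78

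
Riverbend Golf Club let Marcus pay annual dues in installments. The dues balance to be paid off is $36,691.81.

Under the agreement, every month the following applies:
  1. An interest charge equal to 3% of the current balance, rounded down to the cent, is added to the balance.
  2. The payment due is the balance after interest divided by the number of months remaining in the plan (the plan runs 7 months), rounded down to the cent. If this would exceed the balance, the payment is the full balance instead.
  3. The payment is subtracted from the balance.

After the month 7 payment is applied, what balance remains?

Month 1: opening $36,691.81; interest $1,100.75 → $37,792.56; payment $5,398.93; balance $32,393.63
Month 2: opening $32,393.63; interest $971.80 → $33,365.43; payment $5,560.90; balance $27,804.53
Month 3: opening $27,804.53; interest $834.13 → $28,638.66; payment $5,727.73; balance $22,910.93
Month 4: opening $22,910.93; interest $687.32 → $23,598.25; payment $5,899.56; balance $17,698.69
Month 5: opening $17,698.69; interest $530.96 → $18,229.65; payment $6,076.55; balance $12,153.10
Month 6: opening $12,153.10; interest $364.59 → $12,517.69; payment $6,258.84; balance $6,258.85
Month 7: opening $6,258.85; interest $187.76 → $6,446.61; payment $6,446.61; balance $0.00

$0.00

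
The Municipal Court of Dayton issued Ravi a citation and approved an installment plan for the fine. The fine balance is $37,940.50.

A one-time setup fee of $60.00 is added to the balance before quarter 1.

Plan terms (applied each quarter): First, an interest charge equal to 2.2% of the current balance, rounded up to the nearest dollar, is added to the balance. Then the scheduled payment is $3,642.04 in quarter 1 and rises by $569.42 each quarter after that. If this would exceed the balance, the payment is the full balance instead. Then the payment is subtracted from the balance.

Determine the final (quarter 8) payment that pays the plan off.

Quarter 1: $38,000.50 +$837.00 interest = $38,837.50; pay $3,642.04 → $35,195.46
Quarter 2: $35,195.46 +$775.00 interest = $35,970.46; pay $4,211.46 → $31,759.00
Quarter 3: $31,759.00 +$699.00 interest = $32,458.00; pay $4,780.88 → $27,677.12
Quarter 4: $27,677.12 +$609.00 interest = $28,286.12; pay $5,350.30 → $22,935.82
Quarter 5: $22,935.82 +$505.00 interest = $23,440.82; pay $5,919.72 → $17,521.10
Quarter 6: $17,521.10 +$386.00 interest = $17,907.10; pay $6,489.14 → $11,417.96
Quarter 7: $11,417.96 +$252.00 interest = $11,669.96; pay $7,058.56 → $4,611.40
Quarter 8: $4,611.40 +$102.00 interest = $4,713.40; pay $4,713.40 → $0.00

$4,713.40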